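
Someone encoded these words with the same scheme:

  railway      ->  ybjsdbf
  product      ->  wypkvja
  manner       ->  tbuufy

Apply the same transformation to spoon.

The shift depends on letter class: consonant r→y is +7, but vowel a→b is +1. The rule splits by letter class: vowels +1, consonants +7.
On spoon: s(cons)+7=z, p(cons)+7=w, o(vowel)+1=p, o(vowel)+1=p, n(cons)+7=u.

zwppu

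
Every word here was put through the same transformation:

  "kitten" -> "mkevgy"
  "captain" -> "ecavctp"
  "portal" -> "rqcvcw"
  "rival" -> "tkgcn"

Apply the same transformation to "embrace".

gomtcng

A repeating key of period 3 is used — shifts +2, +2, +11 over and over.
For embrace: e+2=g, m+2=o, b+11=m, r+2=t, a+2=c, c+11=n, e+2=g.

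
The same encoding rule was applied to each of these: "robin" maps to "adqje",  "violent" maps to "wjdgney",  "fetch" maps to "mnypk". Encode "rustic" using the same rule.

This is an affine cipher: with a=0,…,z=25, each position x becomes (25x+17) mod 26.
Applying it to rustic: r(17)→25·17+17≡0=a; u(20)→25·20+17≡23=x; s(18)→25·18+17≡25=z; t(19)→25·19+17≡24=y; i(8)→25·8+17≡9=j; c(2)→25·2+17≡15=p (all mod 26).

axzyjp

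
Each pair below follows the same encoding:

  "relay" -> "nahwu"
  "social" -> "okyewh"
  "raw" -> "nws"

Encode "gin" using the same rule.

Compare letters: r→n is +22, e→a is +22, l→h is +22 — a constant shift. Each letter is shifted forward by 22 in the alphabet (a Caesar shift of +22).
On gin: g+22=c, i+22=e, n+22=j.

cej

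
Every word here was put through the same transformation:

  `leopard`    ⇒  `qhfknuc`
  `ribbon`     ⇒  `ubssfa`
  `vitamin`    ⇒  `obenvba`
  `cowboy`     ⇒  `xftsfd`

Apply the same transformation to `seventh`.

zhohaew

l(11)→q(16) and e(4)→h(7) fit y≡5x+13 (mod 26); the inverse of 5 mod 26 is 21. Treating letters as 0–25, the rule is x ↦ 5x + 13 (mod 26).
Applying it to seventh: s(18)→5·18+13≡25=z; e(4)→5·4+13≡7=h; v(21)→5·21+13≡14=o; e(4)→5·4+13≡7=h; n(13)→5·13+13≡0=a; t(19)→5·19+13≡4=e; h(7)→5·7+13≡22=w (all mod 26).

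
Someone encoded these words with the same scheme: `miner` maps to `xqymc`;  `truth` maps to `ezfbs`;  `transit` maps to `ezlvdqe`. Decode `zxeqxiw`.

optimal

Shifts by position in miner: pos 0: m→x (+11), pos 1: i→q (+8), pos 2: n→y (+11), pos 3: e→m (+8) — repeating every 2. The shifts repeat in a cycle of length 2: positions 0,1,… shift by +11, +8, then the pattern repeats.
Decoding zxeqxiw: z−11=o, x−8=p, e−11=t, q−8=i, x−11=m, i−8=a, w−11=l.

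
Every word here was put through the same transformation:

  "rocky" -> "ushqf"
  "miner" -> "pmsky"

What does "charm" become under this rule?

In rocky: r→u is +3, o→s is +4, c→h is +5, k→q is +6 — the shift increases by 1 each position. Letter i (0-indexed) is shifted by i+3, so successive shifts are 3, 4, 5, ….
Applying it to charm: c+3=f, h+4=l, a+5=f, r+6=x, m+7=t.

flfxt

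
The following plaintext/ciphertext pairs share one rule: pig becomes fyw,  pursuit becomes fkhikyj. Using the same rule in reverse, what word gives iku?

Compare letters: p→f is +16, i→y is +16, g→w is +16 — a constant shift. This is a Caesar cipher with shift 16.
Undoing it on iku: i−16=s, k−16=u, u−16=e.

sue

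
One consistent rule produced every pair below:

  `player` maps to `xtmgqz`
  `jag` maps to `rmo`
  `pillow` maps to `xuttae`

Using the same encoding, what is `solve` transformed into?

The shift depends on letter class: consonant p→x is +8, but vowel a→m is +12. Vowels shift forward by 12 and consonants shift forward by 8.
On solve: s(cons)+8=a, o(vowel)+12=a, l(cons)+8=t, v(cons)+8=d, e(vowel)+12=q.

aatdq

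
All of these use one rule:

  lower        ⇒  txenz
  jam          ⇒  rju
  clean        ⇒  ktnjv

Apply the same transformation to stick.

The shift depends on letter class: consonant l→t is +8, but vowel o→x is +9. Vowels shift forward by 9 and consonants shift forward by 8.
For stick: s(cons)+8=a, t(cons)+8=b, i(vowel)+9=r, c(cons)+8=k, k(cons)+8=s.

abrks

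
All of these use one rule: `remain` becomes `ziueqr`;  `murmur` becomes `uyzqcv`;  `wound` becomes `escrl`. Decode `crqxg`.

unity

Shifts by position in remain: pos 0: r→z (+8), pos 1: e→i (+4), pos 2: m→u (+8), pos 3: a→e (+4) — repeating every 2. The shifts repeat in a cycle of length 2: positions 0,1,… shift by +8, +4, then the pattern repeats.
Decoding crqxg: c−8=u, r−4=n, q−8=i, x−4=t, g−8=y.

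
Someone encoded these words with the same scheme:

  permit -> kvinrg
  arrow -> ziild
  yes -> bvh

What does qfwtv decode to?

judge

Each pair mirrors across the alphabet (p↔k, e↔v, r↔i): positions sum to 25. This is the alphabet-reversal cipher (Atbash): a becomes z, b becomes y, etc.
Decoding qfwtv: q↔j, f↔u, w↔d, t↔g, v↔e.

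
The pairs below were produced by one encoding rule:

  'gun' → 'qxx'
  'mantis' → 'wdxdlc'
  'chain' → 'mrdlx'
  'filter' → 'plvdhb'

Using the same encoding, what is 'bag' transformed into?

Two shifts are in play — +3 for a/e/i/o/u, +10 for every other letter.
Applying it to bag: b(cons)+10=l, a(vowel)+3=d, g(cons)+10=q.

ldq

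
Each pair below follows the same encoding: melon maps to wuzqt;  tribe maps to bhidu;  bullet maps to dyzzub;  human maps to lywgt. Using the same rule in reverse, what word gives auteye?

census

m(12)→w(22) and e(4)→u(20) fit y≡23x+6 (mod 26); the inverse of 23 mod 26 is 17. This is an affine cipher: with a=0,…,z=25, each position x becomes (23x+6) mod 26.
Reversing it on auteye: a(0)→17·(0−6)≡2=c; u(20)→17·(20−6)≡4=e; t(19)→17·(19−6)≡13=n; e(4)→17·(4−6)≡18=s; y(24)→17·(24−6)≡20=u; e(4)→17·(4−6)≡18=s (all mod 26).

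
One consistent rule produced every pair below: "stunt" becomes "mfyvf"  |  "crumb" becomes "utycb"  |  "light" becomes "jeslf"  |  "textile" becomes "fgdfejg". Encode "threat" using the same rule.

fltgif

Treating letters as 0–25, the rule is x ↦ 19x + 8 (mod 26).
On threat: t(19)→19·19+8≡5=f; h(7)→19·7+8≡11=l; r(17)→19·17+8≡19=t; e(4)→19·4+8≡6=g; a(0)→19·0+8≡8=i; t(19)→19·19+8≡5=f (all mod 26).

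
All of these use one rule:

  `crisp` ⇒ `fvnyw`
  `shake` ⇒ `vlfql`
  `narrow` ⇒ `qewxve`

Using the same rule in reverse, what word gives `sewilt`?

In crisp: c→f is +3, r→v is +4, i→n is +5, s→y is +6 — the shift increases by 1 each position. The shift increases by 1 at each position, starting from +3: 3, 4, 5, ….
Reversing it on sewilt: s−3=p, e−4=a, w−5=r, i−6=c, l−7=e, t−8=l.

parcel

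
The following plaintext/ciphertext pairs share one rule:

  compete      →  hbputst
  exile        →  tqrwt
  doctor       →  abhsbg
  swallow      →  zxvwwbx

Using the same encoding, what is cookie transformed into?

c(2)→h(7) and o(14)→b(1) fit y≡19x+21 (mod 26); the inverse of 19 mod 26 is 11. Each letter's alphabet position (a=0..z=25) is mapped through 19·x+21 mod 26 — an affine cipher.
Applying it to cookie: c(2)→19·2+21≡7=h; o(14)→19·14+21≡1=b; o(14)→19·14+21≡1=b; k(10)→19·10+21≡3=d; i(8)→19·8+21≡17=r; e(4)→19·4+21≡19=t (all mod 26).

hbbdrt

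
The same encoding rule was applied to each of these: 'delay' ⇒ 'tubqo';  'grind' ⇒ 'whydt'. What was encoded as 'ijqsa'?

stack

Compare letters: d→t is +16, e→u is +16, l→b is +16 — a constant shift. This is a Caesar cipher with shift 16.
Undoing it on ijqsa: i−16=s, j−16=t, q−16=a, s−16=c, a−16=k.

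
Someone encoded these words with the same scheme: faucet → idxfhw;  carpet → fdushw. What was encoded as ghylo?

devil

This is a Caesar cipher with shift 3.
Decoding ghylo: g−3=d, h−3=e, y−3=v, l−3=i, o−3=l.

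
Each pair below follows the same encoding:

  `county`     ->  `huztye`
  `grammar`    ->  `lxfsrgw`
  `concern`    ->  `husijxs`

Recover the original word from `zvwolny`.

upright

Shifts by position in county: pos 0: c→h (+5), pos 1: o→u (+6), pos 2: u→z (+5), pos 3: n→t (+6) — repeating every 2. It's a Vigenère-style cipher with numeric key [5,6]: position i shifts by key[i mod 2].
Reversing it on zvwolny: z−5=u, v−6=p, w−5=r, o−6=i, l−5=g, n−6=h, y−5=t.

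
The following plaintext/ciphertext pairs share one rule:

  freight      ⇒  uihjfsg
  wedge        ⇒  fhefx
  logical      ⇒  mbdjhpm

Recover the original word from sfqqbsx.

The output letters match the input read backwards, each shifted +1: freight reversed is thgierf. The word is reversed, then every letter is shifted forward by 1.
Undoing it on sfqqbsx: shift back: s−1=r, f−1=e, q−1=p, q−1=p, b−1=a, s−1=r, x−1=w → repparw; then reverse → wrapper.

wrapper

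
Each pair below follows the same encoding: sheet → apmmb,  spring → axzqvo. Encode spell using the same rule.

axmtt

Compare letters: s→a is +8, h→p is +8, e→m is +8 — a constant shift. This is a Caesar cipher with shift 8.
For spell: s+8=a, p+8=x, e+8=m, l+8=t, l+8=t.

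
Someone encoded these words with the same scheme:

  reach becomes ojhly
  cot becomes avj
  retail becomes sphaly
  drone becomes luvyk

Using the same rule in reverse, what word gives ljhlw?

The output letters match the input read backwards, each shifted +7: reach reversed is hcaer. Two steps: reverse the string, then apply a Caesar shift of +7.
Reversing it on ljhlw: shift back: l−7=e, j−7=c, h−7=a, l−7=e, w−7=p → ecaep; then reverse → peace.

peace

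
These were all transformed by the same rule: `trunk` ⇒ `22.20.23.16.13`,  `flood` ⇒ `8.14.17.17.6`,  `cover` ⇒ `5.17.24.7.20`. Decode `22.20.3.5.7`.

trace

Letters become their 1-based position plus 2 (so a→3, b→4, …).
Reversing it on 22.20.3.5.7: 22→(22−2)÷1=20=t, 20→(20−2)÷1=18=r, 3→(3−2)÷1=1=a, 5→(5−2)÷1=3=c, 7→(7−2)÷1=5=e.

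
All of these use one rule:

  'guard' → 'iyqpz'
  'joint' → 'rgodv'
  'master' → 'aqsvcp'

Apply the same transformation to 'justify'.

rysvofk

This is an affine cipher: with a=0,…,z=25, each position x becomes (3x+16) mod 26.
For justify: j(9)→3·9+16≡17=r; u(20)→3·20+16≡24=y; s(18)→3·18+16≡18=s; t(19)→3·19+16≡21=v; i(8)→3·8+16≡14=o; f(5)→3·5+16≡5=f; y(24)→3·24+16≡10=k (all mod 26).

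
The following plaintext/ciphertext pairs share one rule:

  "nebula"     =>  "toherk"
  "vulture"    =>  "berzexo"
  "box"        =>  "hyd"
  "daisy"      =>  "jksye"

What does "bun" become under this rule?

het

The shift depends on letter class: consonant n→t is +6, but vowel e→o is +10. The rule splits by letter class: vowels +10, consonants +6.
Applying it to bun: b(cons)+6=h, u(vowel)+10=e, n(cons)+6=t.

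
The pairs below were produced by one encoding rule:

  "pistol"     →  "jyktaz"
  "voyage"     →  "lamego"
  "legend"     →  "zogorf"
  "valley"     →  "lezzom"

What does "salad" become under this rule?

p(15)→j(9) and i(8)→y(24) fit y≡9x+4 (mod 26); the inverse of 9 mod 26 is 3. Treating letters as 0–25, the rule is x ↦ 9x + 4 (mod 26).
For salad: s(18)→9·18+4≡10=k; a(0)→9·0+4≡4=e; l(11)→9·11+4≡25=z; a(0)→9·0+4≡4=e; d(3)→9·3+4≡5=f (all mod 26).

kezef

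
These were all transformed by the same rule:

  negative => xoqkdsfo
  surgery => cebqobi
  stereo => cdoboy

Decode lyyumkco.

It's a constant shift of +10 (ROT10).
Undoing it on lyyumkco: l−10=b, y−10=o, y−10=o, u−10=k, m−10=c, k−10=a, c−10=s, o−10=e.

bookcase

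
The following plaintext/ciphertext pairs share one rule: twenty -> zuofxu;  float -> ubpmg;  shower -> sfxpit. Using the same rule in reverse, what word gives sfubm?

later

The output letters match the input read backwards, each shifted +1: twenty reversed is ytnewt. Two steps: reverse the string, then apply a Caesar shift of +1.
Decoding sfubm: shift back: s−1=r, f−1=e, u−1=t, b−1=a, m−1=l → retal; then reverse → later.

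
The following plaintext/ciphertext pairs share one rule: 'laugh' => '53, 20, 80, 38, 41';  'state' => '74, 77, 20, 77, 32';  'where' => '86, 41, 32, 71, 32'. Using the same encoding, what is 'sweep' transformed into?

The formula is n = 3×(alphabet index, a=1) + 17.
Applying it to sweep: s=19→74, w=23→86, e=5→32, e=5→32, p=16→65.

74, 86, 32, 32, 65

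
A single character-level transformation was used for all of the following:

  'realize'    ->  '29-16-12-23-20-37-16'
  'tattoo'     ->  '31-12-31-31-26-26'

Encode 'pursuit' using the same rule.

27-32-29-30-32-20-31

r is letter #18 and maps to 29: an offset of 11. Letters become their 1-based position plus 11 (so a→12, b→13, …).
On pursuit: p=16→27, u=21→32, r=18→29, s=19→30, u=21→32, i=9→20, t=20→31.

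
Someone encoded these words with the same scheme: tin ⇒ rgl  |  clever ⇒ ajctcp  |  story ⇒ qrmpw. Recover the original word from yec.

This is a Caesar cipher with shift 24.
Decoding yec: y−24=a, e−24=g, c−24=e.

age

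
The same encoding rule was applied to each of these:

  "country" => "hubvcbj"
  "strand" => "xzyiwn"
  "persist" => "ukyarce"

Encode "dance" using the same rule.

igukn

In country: c→h is +5, o→u is +6, u→b is +7, n→v is +8 — the shift increases by 1 each position. Letter i (0-indexed) is shifted by i+5, so successive shifts are 5, 6, 7, ….
Applying it to dance: d+5=i, a+6=g, n+7=u, c+8=k, e+9=n.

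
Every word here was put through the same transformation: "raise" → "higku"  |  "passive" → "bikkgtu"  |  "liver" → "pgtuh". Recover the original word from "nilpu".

r(17)→h(7) and a(0)→i(8) fit y≡3x+8 (mod 26); the inverse of 3 mod 26 is 9. This is an affine cipher: with a=0,…,z=25, each position x becomes (3x+8) mod 26.
Reversing it on nilpu: n(13)→9·(13−8)≡19=t; i(8)→9·(8−8)≡0=a; l(11)→9·(11−8)≡1=b; p(15)→9·(15−8)≡11=l; u(20)→9·(20−8)≡4=e (all mod 26).

table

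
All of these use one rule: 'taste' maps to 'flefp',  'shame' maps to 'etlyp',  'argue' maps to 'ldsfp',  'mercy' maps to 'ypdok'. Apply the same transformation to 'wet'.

ipf

The shift depends on letter class: consonant t→f is +12, but vowel a→l is +11. The rule splits by letter class: vowels +11, consonants +12.
Applying it to wet: w(cons)+12=i, e(vowel)+11=p, t(cons)+12=f.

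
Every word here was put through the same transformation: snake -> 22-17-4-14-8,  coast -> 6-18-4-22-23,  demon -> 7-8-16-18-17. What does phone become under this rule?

19-11-18-17-8

s is letter #19 and maps to 22: an offset of 3. Each letter is replaced by its alphabet position (a=1..z=26) + 3.
On phone: p=16→19, h=8→11, o=15→18, n=14→17, e=5→8.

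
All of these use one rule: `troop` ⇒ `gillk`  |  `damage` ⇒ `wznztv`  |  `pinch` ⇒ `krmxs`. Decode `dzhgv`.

Letters are reflected about the middle of the alphabet (position → 25−position): Atbash.
Undoing it on dzhgv: d↔w, z↔a, h↔s, g↔t, v↔e.

waste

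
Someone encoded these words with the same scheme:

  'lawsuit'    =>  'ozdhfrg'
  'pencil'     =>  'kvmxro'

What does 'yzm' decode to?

Each pair mirrors across the alphabet (l↔o, a↔z, w↔d): positions sum to 25. Each letter is replaced by its mirror in the alphabet: a↔z, b↔y, c↔x, and so on (the Atbash cipher).
Reversing it on yzm: y↔b, z↔a, m↔n.

ban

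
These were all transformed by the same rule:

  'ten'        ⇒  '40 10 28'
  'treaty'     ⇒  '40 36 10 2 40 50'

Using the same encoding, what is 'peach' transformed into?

32 10 2 6 16

t(#20)→40 and e(#5)→10: differences scale by 2, so n = 2·pos + 0. The formula is n = 2×(alphabet index, a=1).
On peach: p=16→32, e=5→10, a=1→2, c=3→6, h=8→16.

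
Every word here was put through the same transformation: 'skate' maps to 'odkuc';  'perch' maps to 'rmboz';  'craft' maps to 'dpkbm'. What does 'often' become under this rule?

xodpy

The output letters match the input read backwards, each shifted +10: skate reversed is etaks. Two steps: reverse the string, then apply a Caesar shift of +10.
On often: reverse → netfo; then shift: n+10=x, e+10=o, t+10=d, f+10=p, o+10=y.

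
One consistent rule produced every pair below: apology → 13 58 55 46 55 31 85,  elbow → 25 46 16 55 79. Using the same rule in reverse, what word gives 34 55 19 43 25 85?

hockey

a(#1)→13 and p(#16)→58: differences scale by 3, so n = 3·pos + 10. The formula is n = 3×(alphabet index, a=1) + 10.
Undoing it on 34 55 19 43 25 85: 34→(34−10)÷3=8=h, 55→(55−10)÷3=15=o, 19→(19−10)÷3=3=c, 43→(43−10)÷3=11=k, 25→(25−10)÷3=5=e, 85→(85−10)÷3=25=y.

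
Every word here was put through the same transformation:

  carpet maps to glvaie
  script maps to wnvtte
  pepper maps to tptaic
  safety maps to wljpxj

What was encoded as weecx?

Shifts by position in carpet: pos 0: c→g (+4), pos 1: a→l (+11), pos 2: r→v (+4), pos 3: p→a (+11) — repeating every 2. It's a Vigenère-style cipher with numeric key [4,11]: position i shifts by key[i mod 2].
Undoing it on weecx: w−4=s, e−11=t, e−4=a, c−11=r, x−4=t.

start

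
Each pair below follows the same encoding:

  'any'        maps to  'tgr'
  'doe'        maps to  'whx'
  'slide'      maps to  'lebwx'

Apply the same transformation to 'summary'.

Compare letters: a→t is +19, n→g is +19, y→r is +19 — a constant shift. Each letter is shifted forward by 19 in the alphabet (a Caesar shift of +19).
For summary: s+19=l, u+19=n, m+19=f, m+19=f, a+19=t, r+19=k, y+19=r.

lnfftkr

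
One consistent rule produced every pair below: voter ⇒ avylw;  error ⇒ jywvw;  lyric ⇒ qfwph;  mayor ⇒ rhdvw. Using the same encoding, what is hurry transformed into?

mbwyd

Shifts by position in voter: pos 0: v→a (+5), pos 1: o→v (+7), pos 2: t→y (+5), pos 3: e→l (+7) — repeating every 2. The shifts repeat in a cycle of length 2: positions 0,1,… shift by +5, +7, then the pattern repeats.
For hurry: h+5=m, u+7=b, r+5=w, r+7=y, y+5=d.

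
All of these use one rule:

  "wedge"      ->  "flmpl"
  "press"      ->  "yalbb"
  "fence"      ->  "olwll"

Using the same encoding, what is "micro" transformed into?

vplav

The rule splits by letter class: vowels +7, consonants +9.
Applying it to micro: m(cons)+9=v, i(vowel)+7=p, c(cons)+9=l, r(cons)+9=a, o(vowel)+7=v.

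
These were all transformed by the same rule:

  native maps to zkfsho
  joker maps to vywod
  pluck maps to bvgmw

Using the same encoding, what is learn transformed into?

xombz

It's a Vigenère-style cipher with numeric key [12,10]: position i shifts by key[i mod 2].
Applying it to learn: l+12=x, e+10=o, a+12=m, r+10=b, n+12=z.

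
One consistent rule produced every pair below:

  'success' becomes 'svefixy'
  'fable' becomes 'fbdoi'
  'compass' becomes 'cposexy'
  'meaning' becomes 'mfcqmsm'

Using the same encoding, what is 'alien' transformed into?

amkhr

The shift increases by 1 at each position, starting from +0: 0, 1, 2, ….
On alien: a+0=a, l+1=m, i+2=k, e+3=h, n+4=r.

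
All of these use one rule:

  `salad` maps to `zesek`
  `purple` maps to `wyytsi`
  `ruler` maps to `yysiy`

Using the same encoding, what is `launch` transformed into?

sebrjl

Shifts by position in salad: pos 0: s→z (+7), pos 1: a→e (+4), pos 2: l→s (+7), pos 3: a→e (+4) — repeating every 2. A repeating key of period 2 is used — shifts +7, +4 over and over.
Applying it to launch: l+7=s, a+4=e, u+7=b, n+4=r, c+7=j, h+4=l.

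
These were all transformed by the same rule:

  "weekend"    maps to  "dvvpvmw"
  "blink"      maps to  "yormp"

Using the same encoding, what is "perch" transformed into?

kvixs

Each letter is replaced by its mirror in the alphabet: a↔z, b↔y, c↔x, and so on (the Atbash cipher).
On perch: p↔k, e↔v, r↔i, c↔x, h↔s.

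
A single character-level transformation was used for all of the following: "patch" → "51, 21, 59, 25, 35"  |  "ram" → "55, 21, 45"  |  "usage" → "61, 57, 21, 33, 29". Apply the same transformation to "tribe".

p(#16)→51 and a(#1)→21: differences scale by 2, so n = 2·pos + 19. The formula is n = 2×(alphabet index, a=1) + 19.
For tribe: t=20→59, r=18→55, i=9→37, b=2→23, e=5→29.

59, 55, 37, 23, 29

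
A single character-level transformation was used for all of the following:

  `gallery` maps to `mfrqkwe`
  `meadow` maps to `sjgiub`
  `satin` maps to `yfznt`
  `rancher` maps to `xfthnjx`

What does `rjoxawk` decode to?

leisure

A repeating key of period 2 is used — shifts +6, +5 over and over.
Reversing it on rjoxawk: r−6=l, j−5=e, o−6=i, x−5=s, a−6=u, w−5=r, k−6=e.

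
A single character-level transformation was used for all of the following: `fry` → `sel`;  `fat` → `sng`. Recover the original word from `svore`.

fiber

Compare letters: f→s is +13, r→e is +13, y→l is +13 — a constant shift. Each letter is shifted forward by 13 in the alphabet (a Caesar shift of +13).
Decoding svore: s−13=f, v−13=i, o−13=b, r−13=e, e−13=r.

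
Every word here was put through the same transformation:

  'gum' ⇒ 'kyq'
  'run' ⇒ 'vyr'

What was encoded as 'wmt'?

Compare letters: g→k is +4, u→y is +4, m→q is +4 — a constant shift. Each letter is shifted forward by 4 in the alphabet (a Caesar shift of +4).
Undoing it on wmt: w−4=s, m−4=i, t−4=p.

sip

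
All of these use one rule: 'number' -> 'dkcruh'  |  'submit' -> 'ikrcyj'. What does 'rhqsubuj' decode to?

Compare letters: n→d is +16, u→k is +16, m→c is +16 — a constant shift. Each letter is shifted forward by 16 in the alphabet (a Caesar shift of +16).
Reversing it on rhqsubuj: r−16=b, h−16=r, q−16=a, s−16=c, u−16=e, b−16=l, u−16=e, j−16=t.

bracelet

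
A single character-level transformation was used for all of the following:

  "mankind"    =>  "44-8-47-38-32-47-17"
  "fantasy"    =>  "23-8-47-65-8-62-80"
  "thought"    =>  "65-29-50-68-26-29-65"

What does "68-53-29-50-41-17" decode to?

With a=1..z=26, the number is 3·pos + 5.
Reversing it on 68-53-29-50-41-17: 68→(68−5)÷3=21=u, 53→(53−5)÷3=16=p, 29→(29−5)÷3=8=h, 50→(50−5)÷3=15=o, 41→(41−5)÷3=12=l, 17→(17−5)÷3=4=d.

uphold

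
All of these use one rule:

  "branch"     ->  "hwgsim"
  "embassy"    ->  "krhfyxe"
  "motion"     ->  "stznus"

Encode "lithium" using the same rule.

rnzmozs

Shifts by position in branch: pos 0: b→h (+6), pos 1: r→w (+5), pos 2: a→g (+6), pos 3: n→s (+5) — repeating every 2. The shifts repeat in a cycle of length 2: positions 0,1,… shift by +6, +5, then the pattern repeats.
For lithium: l+6=r, i+5=n, t+6=z, h+5=m, i+6=o, u+5=z, m+6=s.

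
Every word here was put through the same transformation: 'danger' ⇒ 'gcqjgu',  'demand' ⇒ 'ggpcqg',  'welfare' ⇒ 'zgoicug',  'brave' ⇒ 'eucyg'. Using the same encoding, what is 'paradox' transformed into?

Vowels shift forward by 2 and consonants shift forward by 3.
Applying it to paradox: p(cons)+3=s, a(vowel)+2=c, r(cons)+3=u, a(vowel)+2=c, d(cons)+3=g, o(vowel)+2=q, x(cons)+3=a.

scucgqa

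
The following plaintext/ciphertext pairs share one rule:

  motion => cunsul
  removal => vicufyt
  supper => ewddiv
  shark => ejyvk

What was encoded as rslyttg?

m(12)→c(2) and o(14)→u(20) fit y≡9x+24 (mod 26); the inverse of 9 mod 26 is 3. This is an affine cipher: with a=0,…,z=25, each position x becomes (9x+24) mod 26.
Decoding rslyttg: r(17)→3·(17−24)≡5=f; s(18)→3·(18−24)≡8=i; l(11)→3·(11−24)≡13=n; y(24)→3·(24−24)≡0=a; t(19)→3·(19−24)≡11=l; t(19)→3·(19−24)≡11=l; g(6)→3·(6−24)≡24=y (all mod 26).

finally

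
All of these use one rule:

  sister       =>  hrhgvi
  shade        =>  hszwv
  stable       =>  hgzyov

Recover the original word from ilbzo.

royal

Each pair mirrors across the alphabet (s↔h, i↔r, s↔h): positions sum to 25. This is the alphabet-reversal cipher (Atbash): a becomes z, b becomes y, etc.
Undoing it on ilbzo: i↔r, l↔o, b↔y, z↔a, o↔l.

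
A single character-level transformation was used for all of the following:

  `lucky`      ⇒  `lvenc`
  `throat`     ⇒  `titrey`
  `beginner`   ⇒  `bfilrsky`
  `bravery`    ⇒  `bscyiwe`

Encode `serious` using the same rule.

sftlszy

In lucky: l→l is +0, u→v is +1, c→e is +2, k→n is +3 — the shift increases by 1 each position. Letter i (0-indexed) is shifted by i+0, so successive shifts are 0, 1, 2, ….
For serious: s+0=s, e+1=f, r+2=t, i+3=l, o+4=s, u+5=z, s+6=y.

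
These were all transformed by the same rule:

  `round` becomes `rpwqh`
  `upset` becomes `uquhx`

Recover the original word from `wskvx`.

The shift increases by 1 at each position, starting from +0: 0, 1, 2, ….
Decoding wskvx: w−0=w, s−1=r, k−2=i, v−3=s, x−4=t.

wrist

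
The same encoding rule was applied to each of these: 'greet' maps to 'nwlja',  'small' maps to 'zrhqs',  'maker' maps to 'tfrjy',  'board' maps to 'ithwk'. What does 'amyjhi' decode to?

thread

It's a Vigenère-style cipher with numeric key [7,5]: position i shifts by key[i mod 2].
Reversing it on amyjhi: a−7=t, m−5=h, y−7=r, j−5=e, h−7=a, i−5=d.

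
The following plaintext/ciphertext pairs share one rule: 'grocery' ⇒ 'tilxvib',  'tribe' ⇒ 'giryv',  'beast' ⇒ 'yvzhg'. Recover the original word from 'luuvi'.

This is the alphabet-reversal cipher (Atbash): a becomes z, b becomes y, etc.
Undoing it on luuvi: l↔o, u↔f, u↔f, v↔e, i↔r.

offer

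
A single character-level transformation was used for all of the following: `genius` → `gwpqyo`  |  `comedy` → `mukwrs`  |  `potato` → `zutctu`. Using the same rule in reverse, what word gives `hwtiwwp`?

between

g(6)→g(6) and e(4)→w(22) fit y≡5x+2 (mod 26); the inverse of 5 mod 26 is 21. Each letter's alphabet position (a=0..z=25) is mapped through 5·x+2 mod 26 — an affine cipher.
Undoing it on hwtiwwp: h(7)→21·(7−2)≡1=b; w(22)→21·(22−2)≡4=e; t(19)→21·(19−2)≡19=t; i(8)→21·(8−2)≡22=w; w(22)→21·(22−2)≡4=e; w(22)→21·(22−2)≡4=e; p(15)→21·(15−2)≡13=n (all mod 26).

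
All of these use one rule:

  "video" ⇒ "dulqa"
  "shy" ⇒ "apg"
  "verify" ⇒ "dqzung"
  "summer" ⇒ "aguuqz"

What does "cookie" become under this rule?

kaasuq

The rule splits by letter class: vowels +12, consonants +8.
Applying it to cookie: c(cons)+8=k, o(vowel)+12=a, o(vowel)+12=a, k(cons)+8=s, i(vowel)+12=u, e(vowel)+12=q.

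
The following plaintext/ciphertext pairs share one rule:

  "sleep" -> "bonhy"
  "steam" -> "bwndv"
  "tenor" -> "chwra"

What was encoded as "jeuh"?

able

The shifts repeat in a cycle of length 2: positions 0,1,… shift by +9, +3, then the pattern repeats.
Reversing it on jeuh: j−9=a, e−3=b, u−9=l, h−3=e.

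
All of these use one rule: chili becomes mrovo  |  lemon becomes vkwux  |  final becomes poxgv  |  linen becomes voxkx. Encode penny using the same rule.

The shift depends on letter class: consonant c→m is +10, but vowel i→o is +6. Two shifts are in play — +6 for a/e/i/o/u, +10 for every other letter.
On penny: p(cons)+10=z, e(vowel)+6=k, n(cons)+10=x, n(cons)+10=x, y(cons)+10=i.

zkxxi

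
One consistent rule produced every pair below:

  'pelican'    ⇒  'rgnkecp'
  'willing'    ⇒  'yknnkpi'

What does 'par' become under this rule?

Compare letters: p→r is +2, e→g is +2, l→n is +2 — a constant shift. It's a constant shift of +2 (ROT2).
On par: p+2=r, a+2=c, r+2=t.

rct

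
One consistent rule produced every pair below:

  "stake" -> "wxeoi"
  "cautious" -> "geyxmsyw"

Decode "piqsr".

Compare letters: s→w is +4, t→x is +4, a→e is +4 — a constant shift. This is a Caesar cipher with shift 4.
Decoding piqsr: p−4=l, i−4=e, q−4=m, s−4=o, r−4=n.

lemon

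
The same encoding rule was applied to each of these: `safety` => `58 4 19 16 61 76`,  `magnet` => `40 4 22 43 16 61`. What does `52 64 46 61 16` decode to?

The formula is n = 3×(alphabet index, a=1) + 1.
Decoding 52 64 46 61 16: 52→(52−1)÷3=17=q, 64→(64−1)÷3=21=u, 46→(46−1)÷3=15=o, 61→(61−1)÷3=20=t, 16→(16−1)÷3=5=e.

quote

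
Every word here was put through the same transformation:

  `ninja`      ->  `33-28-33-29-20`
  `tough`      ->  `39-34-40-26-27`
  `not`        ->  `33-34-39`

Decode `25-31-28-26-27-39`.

flight

n is letter #14 and maps to 33: an offset of 19. Each letter is replaced by its alphabet position (a=1..z=26) + 19.
Reversing it on 25-31-28-26-27-39: 25→(25−19)÷1=6=f, 31→(31−19)÷1=12=l, 28→(28−19)÷1=9=i, 26→(26−19)÷1=7=g, 27→(27−19)÷1=8=h, 39→(39−19)÷1=20=t.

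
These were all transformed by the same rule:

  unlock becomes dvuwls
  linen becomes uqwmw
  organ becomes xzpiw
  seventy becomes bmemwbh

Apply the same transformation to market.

Shifts by position in unlock: pos 0: u→d (+9), pos 1: n→v (+8), pos 2: l→u (+9), pos 3: o→w (+8) — repeating every 2. The shifts repeat in a cycle of length 2: positions 0,1,… shift by +9, +8, then the pattern repeats.
For market: m+9=v, a+8=i, r+9=a, k+8=s, e+9=n, t+8=b.

viasnb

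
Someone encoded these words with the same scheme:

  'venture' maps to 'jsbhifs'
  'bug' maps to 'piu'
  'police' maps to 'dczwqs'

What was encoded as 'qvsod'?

Each letter is shifted forward by 14 in the alphabet (a Caesar shift of +14).
Reversing it on qvsod: q−14=c, v−14=h, s−14=e, o−14=a, d−14=p.

cheap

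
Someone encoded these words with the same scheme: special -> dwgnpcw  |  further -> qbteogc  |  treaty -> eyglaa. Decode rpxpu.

given

Shifts by position in special: pos 0: s→d (+11), pos 1: p→w (+7), pos 2: e→g (+2), pos 3: c→n (+11), pos 4: i→p (+7), pos 5: a→c (+2) — repeating every 3. A repeating key of period 3 is used — shifts +11, +7, +2 over and over.
Undoing it on rpxpu: r−11=g, p−7=i, x−2=v, p−11=e, u−7=n.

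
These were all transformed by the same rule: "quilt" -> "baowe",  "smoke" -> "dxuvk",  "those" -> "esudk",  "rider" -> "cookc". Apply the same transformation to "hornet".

sucyke

The shift depends on letter class: consonant q→b is +11, but vowel u→a is +6. Two shifts are in play — +6 for a/e/i/o/u, +11 for every other letter.
On hornet: h(cons)+11=s, o(vowel)+6=u, r(cons)+11=c, n(cons)+11=y, e(vowel)+6=k, t(cons)+11=e.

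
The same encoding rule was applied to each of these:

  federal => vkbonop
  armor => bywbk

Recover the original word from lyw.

mob

The output letters match the input read backwards, each shifted +10: federal reversed is laredef. The word is reversed, then every letter is shifted forward by 10.
Reversing it on lyw: shift back: l−10=b, y−10=o, w−10=m → bom; then reverse → mob.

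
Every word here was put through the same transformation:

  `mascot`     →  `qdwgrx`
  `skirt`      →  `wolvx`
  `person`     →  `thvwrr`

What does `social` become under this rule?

Two shifts are in play — +3 for a/e/i/o/u, +4 for every other letter.
For social: s(cons)+4=w, o(vowel)+3=r, c(cons)+4=g, i(vowel)+3=l, a(vowel)+3=d, l(cons)+4=p.

wrgldp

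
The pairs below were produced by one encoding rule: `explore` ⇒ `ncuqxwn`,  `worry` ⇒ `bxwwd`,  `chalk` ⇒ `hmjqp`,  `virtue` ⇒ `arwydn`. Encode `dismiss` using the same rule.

irxrrxx

The shift depends on letter class: consonant x→c is +5, but vowel e→n is +9. Vowels shift forward by 9 and consonants shift forward by 5.
On dismiss: d(cons)+5=i, i(vowel)+9=r, s(cons)+5=x, m(cons)+5=r, i(vowel)+9=r, s(cons)+5=x, s(cons)+5=x.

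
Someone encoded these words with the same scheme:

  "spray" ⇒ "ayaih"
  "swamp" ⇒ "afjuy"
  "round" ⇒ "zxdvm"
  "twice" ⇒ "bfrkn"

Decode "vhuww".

A repeating key of period 3 is used — shifts +8, +9, +9 over and over.
Undoing it on vhuww: v−8=n, h−9=y, u−9=l, w−8=o, w−9=n.

nylon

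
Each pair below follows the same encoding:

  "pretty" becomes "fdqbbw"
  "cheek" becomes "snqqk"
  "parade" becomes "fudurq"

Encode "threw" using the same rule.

This is an affine cipher: with a=0,…,z=25, each position x becomes (25x+20) mod 26.
Applying it to threw: t(19)→25·19+20≡1=b; h(7)→25·7+20≡13=n; r(17)→25·17+20≡3=d; e(4)→25·4+20≡16=q; w(22)→25·22+20≡24=y (all mod 26).

bndqy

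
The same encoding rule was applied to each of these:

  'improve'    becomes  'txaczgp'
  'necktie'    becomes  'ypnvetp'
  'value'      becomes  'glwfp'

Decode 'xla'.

It's a constant shift of +11 (ROT11).
Reversing it on xla: x−11=m, l−11=a, a−11=p.

map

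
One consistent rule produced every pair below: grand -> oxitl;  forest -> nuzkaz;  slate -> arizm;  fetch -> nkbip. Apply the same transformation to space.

aviim

Shifts by position in grand: pos 0: g→o (+8), pos 1: r→x (+6), pos 2: a→i (+8), pos 3: n→t (+6) — repeating every 2. It's a Vigenère-style cipher with numeric key [8,6]: position i shifts by key[i mod 2].
On space: s+8=a, p+6=v, a+8=i, c+6=i, e+8=m.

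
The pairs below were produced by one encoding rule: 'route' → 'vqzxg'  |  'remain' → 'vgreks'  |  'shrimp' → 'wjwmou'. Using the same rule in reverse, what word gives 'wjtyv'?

shout

Shifts by position in route: pos 0: r→v (+4), pos 1: o→q (+2), pos 2: u→z (+5), pos 3: t→x (+4), pos 4: e→g (+2) — repeating every 3. The shifts repeat in a cycle of length 3: positions 0,1,… shift by +4, +2, +5, then the pattern repeats.
Reversing it on wjtyv: w−4=s, j−2=h, t−5=o, y−4=u, v−2=t.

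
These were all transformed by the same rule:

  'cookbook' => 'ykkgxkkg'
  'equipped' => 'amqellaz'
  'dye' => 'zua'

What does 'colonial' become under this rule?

ykhkjewh

Compare letters: c→y is +22, o→k is +22, o→k is +22 — a constant shift. Each letter is shifted forward by 22 in the alphabet (a Caesar shift of +22).
For colonial: c+22=y, o+22=k, l+22=h, o+22=k, n+22=j, i+22=e, a+22=w, l+22=h.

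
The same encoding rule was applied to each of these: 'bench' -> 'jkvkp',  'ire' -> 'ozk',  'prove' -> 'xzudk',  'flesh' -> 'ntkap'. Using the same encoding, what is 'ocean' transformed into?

The rule splits by letter class: vowels +6, consonants +8.
Applying it to ocean: o(vowel)+6=u, c(cons)+8=k, e(vowel)+6=k, a(vowel)+6=g, n(cons)+8=v.

ukkgv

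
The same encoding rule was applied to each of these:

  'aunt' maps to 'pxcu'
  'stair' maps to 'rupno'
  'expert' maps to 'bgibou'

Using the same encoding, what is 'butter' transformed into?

Treating letters as 0–25, the rule is x ↦ 3x + 15 (mod 26).
On butter: b(1)→3·1+15≡18=s; u(20)→3·20+15≡23=x; t(19)→3·19+15≡20=u; t(19)→3·19+15≡20=u; e(4)→3·4+15≡1=b; r(17)→3·17+15≡14=o (all mod 26).

sxuubo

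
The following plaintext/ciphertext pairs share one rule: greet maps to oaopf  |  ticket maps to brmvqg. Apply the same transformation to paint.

xjsyf

In greet: g→o is +8, r→a is +9, e→o is +10, e→p is +11 — the shift increases by 1 each position. Each letter shifts forward by (position + 8), i.e. 8, 9, 10, … — the shift grows by one for each successive letter.
For paint: p+8=x, a+9=j, i+10=s, n+11=y, t+12=f.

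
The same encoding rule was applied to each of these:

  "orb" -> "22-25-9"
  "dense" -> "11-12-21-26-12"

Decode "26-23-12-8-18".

The number is (letter's place in the alphabet, a=1) + 7.
Undoing it on 26-23-12-8-18: 26→(26−7)÷1=19=s, 23→(23−7)÷1=16=p, 12→(12−7)÷1=5=e, 8→(8−7)÷1=1=a, 18→(18−7)÷1=11=k.

speak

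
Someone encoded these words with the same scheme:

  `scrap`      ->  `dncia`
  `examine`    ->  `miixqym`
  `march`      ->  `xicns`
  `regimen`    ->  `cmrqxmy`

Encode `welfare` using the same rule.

The shift depends on letter class: consonant s→d is +11, but vowel a→i is +8. Two shifts are in play — +8 for a/e/i/o/u, +11 for every other letter.
For welfare: w(cons)+11=h, e(vowel)+8=m, l(cons)+11=w, f(cons)+11=q, a(vowel)+8=i, r(cons)+11=c, e(vowel)+8=m.

hmwqicm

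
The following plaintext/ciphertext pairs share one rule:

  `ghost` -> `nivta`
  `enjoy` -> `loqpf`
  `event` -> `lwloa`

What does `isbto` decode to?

brush

Shifts by position in ghost: pos 0: g→n (+7), pos 1: h→i (+1), pos 2: o→v (+7), pos 3: s→t (+1) — repeating every 2. It's a Vigenère-style cipher with numeric key [7,1]: position i shifts by key[i mod 2].
Reversing it on isbto: i−7=b, s−1=r, b−7=u, t−1=s, o−7=h.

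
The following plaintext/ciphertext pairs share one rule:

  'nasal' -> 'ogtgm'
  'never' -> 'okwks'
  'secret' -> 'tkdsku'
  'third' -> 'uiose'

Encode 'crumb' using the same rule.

The rule splits by letter class: vowels +6, consonants +1.
Applying it to crumb: c(cons)+1=d, r(cons)+1=s, u(vowel)+6=a, m(cons)+1=n, b(cons)+1=c.

dsanc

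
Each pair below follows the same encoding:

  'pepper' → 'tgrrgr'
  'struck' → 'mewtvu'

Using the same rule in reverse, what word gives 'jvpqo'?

month

The output letters match the input read backwards, each shifted +2: pepper reversed is reppep. The word is reversed, then every letter is shifted forward by 2.
Undoing it on jvpqo: shift back: j−2=h, v−2=t, p−2=n, q−2=o, o−2=m → htnom; then reverse → month.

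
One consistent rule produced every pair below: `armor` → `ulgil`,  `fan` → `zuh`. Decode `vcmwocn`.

Each letter is shifted forward by 20 in the alphabet (a Caesar shift of +20).
Undoing it on vcmwocn: v−20=b, c−20=i, m−20=s, w−20=c, o−20=u, c−20=i, n−20=t.

biscuit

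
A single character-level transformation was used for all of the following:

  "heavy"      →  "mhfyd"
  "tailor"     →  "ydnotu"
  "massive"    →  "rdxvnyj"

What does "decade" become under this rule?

ihhdih

It's a Vigenère-style cipher with numeric key [5,3]: position i shifts by key[i mod 2].
Applying it to decade: d+5=i, e+3=h, c+5=h, a+3=d, d+5=i, e+3=h.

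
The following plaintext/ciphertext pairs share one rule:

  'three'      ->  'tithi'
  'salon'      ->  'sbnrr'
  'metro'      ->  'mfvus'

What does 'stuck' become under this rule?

suwfo

Each letter shifts forward by its position index (0, 1, 2, …) — the shift grows by one for each successive letter.
Applying it to stuck: s+0=s, t+1=u, u+2=w, c+3=f, k+4=o.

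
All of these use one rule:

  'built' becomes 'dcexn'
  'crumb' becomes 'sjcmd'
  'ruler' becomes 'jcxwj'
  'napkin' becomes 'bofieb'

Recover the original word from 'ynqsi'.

stock

b(1)→d(3) and u(20)→c(2) fit y≡15x+14 (mod 26); the inverse of 15 mod 26 is 7. This is an affine cipher: with a=0,…,z=25, each position x becomes (15x+14) mod 26.
Undoing it on ynqsi: y(24)→7·(24−14)≡18=s; n(13)→7·(13−14)≡19=t; q(16)→7·(16−14)≡14=o; s(18)→7·(18−14)≡2=c; i(8)→7·(8−14)≡10=k (all mod 26).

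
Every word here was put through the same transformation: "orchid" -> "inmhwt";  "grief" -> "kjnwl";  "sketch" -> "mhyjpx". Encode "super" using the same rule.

The output letters match the input read backwards, each shifted +5: orchid reversed is dihcro. Two steps: reverse the string, then apply a Caesar shift of +5.
Applying it to super: reverse → repus; then shift: r+5=w, e+5=j, p+5=u, u+5=z, s+5=x.

wjuzx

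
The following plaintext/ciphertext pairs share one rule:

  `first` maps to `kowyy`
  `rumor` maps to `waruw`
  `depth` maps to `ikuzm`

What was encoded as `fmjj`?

It's a Vigenère-style cipher with numeric key [5,6]: position i shifts by key[i mod 2].
Decoding fmjj: f−5=a, m−6=g, j−5=e, j−6=d.

aged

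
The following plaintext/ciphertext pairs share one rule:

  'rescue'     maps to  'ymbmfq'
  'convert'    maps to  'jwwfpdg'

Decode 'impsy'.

begin

Letter i (0-indexed) is shifted by i+7, so successive shifts are 7, 8, 9, ….
Reversing it on impsy: i−7=b, m−8=e, p−9=g, s−10=i, y−11=n.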